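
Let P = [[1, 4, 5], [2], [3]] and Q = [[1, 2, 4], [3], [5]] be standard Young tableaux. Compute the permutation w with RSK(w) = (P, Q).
3 4 2 5 1

Reverse the RSK construction: for i from n down to 1, find the cell of Q containing i, remove the entry at that cell from P, and reverse-bump it up through P; the value ejected from row 1 is w(i).

Step i=5: Q has 5 at row 3, column 1; remove 3 from row 3 of P and reverse-bump: 3 enters row 2 and ejects 2; 2 enters row 1 and ejects 1. So w(5) = 1. P is now [[2, 4, 5], [3]].
Step i=4: Q has 4 at row 1, column 3; remove that cell from P, ejecting 5. So w(4) = 5. P is now [[2, 4], [3]].
Step i=3: Q has 3 at row 2, column 1; remove 3 from row 2 of P and reverse-bump: 3 enters row 1 and ejects 2. So w(3) = 2. P is now [[3, 4]].
Step i=2: Q has 2 at row 1, column 2; remove that cell from P, ejecting 4. So w(2) = 4. P is now [[3]].
Step i=1: Q has 1 at row 1, column 1; remove that cell from P, ejecting 3. So w(1) = 3. P is now [].

So w = 3 4 2 5 1.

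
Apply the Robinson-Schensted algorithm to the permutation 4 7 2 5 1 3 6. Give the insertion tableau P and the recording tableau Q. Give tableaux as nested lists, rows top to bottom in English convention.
P = [[1, 3, 6], [2, 5], [4, 7]], Q = [[1, 2, 7], [3, 4], [5, 6]]

Insert each entry of the permutation into P by Schensted row insertion, recording in Q the position of each new cell.

Insert 4: appended to row 1. P = [[4]].
Insert 7: appended to row 1. P = [[4, 7]].
Insert 2: 2 bumps 4 from row 1; 4 starts row 2. P = [[2, 7], [4]].
Insert 5: 5 bumps 7 from row 1; 7 appends to row 2. P = [[2, 5], [4, 7]].
Insert 1: 1 bumps 2 from row 1; 2 bumps 4 from row 2; 4 starts row 3. P = [[1, 5], [2, 7], [4]].
Insert 3: 3 bumps 5 from row 1; 5 bumps 7 from row 2; 7 appends to row 3. P = [[1, 3], [2, 5], [4, 7]].
Insert 6: appended to row 1. P = [[1, 3, 6], [2, 5], [4, 7]].

So P = [[1, 3, 6], [2, 5], [4, 7]], Q = [[1, 2, 7], [3, 4], [5, 6]].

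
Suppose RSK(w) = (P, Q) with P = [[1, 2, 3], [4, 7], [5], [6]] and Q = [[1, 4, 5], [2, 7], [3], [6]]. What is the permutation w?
6 5 1 4 7 2 3

Reverse the RSK construction: for i from n down to 1, find the cell of Q containing i, remove the entry at that cell from P, and reverse-bump it up through P; the value ejected from row 1 is w(i).

Step i=7: Q has 7 at row 2, column 2; remove 7 from row 2 of P and reverse-bump: 7 enters row 1 and ejects 3. So w(7) = 3. P is now [[1, 2, 7], [4], [5], [6]].
Step i=6: Q has 6 at row 4, column 1; remove 6 from row 4 of P and reverse-bump: 6 enters row 3 and ejects 5; 5 enters row 2 and ejects 4; 4 enters row 1 and ejects 2. So w(6) = 2. P is now [[1, 4, 7], [5], [6]].
Step i=5: Q has 5 at row 1, column 3; remove that cell from P, ejecting 7. So w(5) = 7. P is now [[1, 4], [5], [6]].
Step i=4: Q has 4 at row 1, column 2; remove that cell from P, ejecting 4. So w(4) = 4. P is now [[1], [5], [6]].
Step i=3: Q has 3 at row 3, column 1; remove 6 from row 3 of P and reverse-bump: 6 enters row 2 and ejects 5; 5 enters row 1 and ejects 1. So w(3) = 1. P is now [[5], [6]].
Step i=2: Q has 2 at row 2, column 1; remove 6 from row 2 of P and reverse-bump: 6 enters row 1 and ejects 5. So w(2) = 5. P is now [[6]].
Step i=1: Q has 1 at row 1, column 1; remove that cell from P, ejecting 6. So w(1) = 6. P is now [].

So w = 6 5 1 4 7 2 3.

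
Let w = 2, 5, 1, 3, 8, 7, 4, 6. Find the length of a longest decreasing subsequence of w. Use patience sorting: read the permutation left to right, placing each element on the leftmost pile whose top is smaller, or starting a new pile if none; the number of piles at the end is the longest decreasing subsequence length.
3

2: new pile. tops = [2]
5: onto pile 1 (replacing 2). tops = [5]
1: new pile. tops = [5, 1]
3: onto pile 2 (replacing 1). tops = [5, 3]
8: onto pile 1 (replacing 5). tops = [8, 3]
7: onto pile 2 (replacing 3). tops = [8, 7]
4: new pile. tops = [8, 7, 4]
6: onto pile 3 (replacing 4). tops = [8, 7, 6]

3 piles, so the longest decreasing subsequence has length 3.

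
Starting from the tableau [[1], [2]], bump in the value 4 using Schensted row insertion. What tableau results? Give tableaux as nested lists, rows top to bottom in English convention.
4 is larger than every entry of row 1, so it is appended to row 1. The new tableau is [[1, 4], [2]].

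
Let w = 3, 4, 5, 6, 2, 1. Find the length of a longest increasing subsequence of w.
4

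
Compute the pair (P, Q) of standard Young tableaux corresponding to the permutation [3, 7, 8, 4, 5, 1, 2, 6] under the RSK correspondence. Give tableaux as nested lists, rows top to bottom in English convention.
P = [[1, 2, 5, 6], [3, 4], [7, 8]], Q = [[1, 2, 3, 8], [4, 5], [6, 7]]

Insert each entry of the permutation into P by Schensted row insertion, recording in Q the position of each new cell.

Insert 3: appended to row 1. P = [[3]].
Insert 7: appended to row 1. P = [[3, 7]].
Insert 8: appended to row 1. P = [[3, 7, 8]].
Insert 4: 4 bumps 7 from row 1; 7 starts row 2. P = [[3, 4, 8], [7]].
Insert 5: 5 bumps 8 from row 1; 8 appends to row 2. P = [[3, 4, 5], [7, 8]].
Insert 1: 1 bumps 3 from row 1; 3 bumps 7 from row 2; 7 starts row 3. P = [[1, 4, 5], [3, 8], [7]].
Insert 2: 2 bumps 4 from row 1; 4 bumps 8 from row 2; 8 appends to row 3. P = [[1, 2, 5], [3, 4], [7, 8]].
Insert 6: appended to row 1. P = [[1, 2, 5, 6], [3, 4], [7, 8]].

So P = [[1, 2, 5, 6], [3, 4], [7, 8]], Q = [[1, 2, 3, 8], [4, 5], [6, 7]].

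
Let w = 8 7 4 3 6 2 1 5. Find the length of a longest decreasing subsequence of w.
6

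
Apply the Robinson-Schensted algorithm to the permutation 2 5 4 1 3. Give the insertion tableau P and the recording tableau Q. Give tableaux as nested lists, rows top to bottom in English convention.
Insert each entry of the permutation into P by Schensted row insertion, recording in Q the position of each new cell.

Insert 2: appended to row 1. P = [[2]].
Insert 5: appended to row 1. P = [[2, 5]].
Insert 4: 4 bumps 5 from row 1; 5 starts row 2. P = [[2, 4], [5]].
Insert 1: 1 bumps 2 from row 1; 2 bumps 5 from row 2; 5 starts row 3. P = [[1, 4], [2], [5]].
Insert 3: 3 bumps 4 from row 1; 4 appends to row 2. P = [[1, 3], [2, 4], [5]].

So P = [[1, 3], [2, 4], [5]], Q = [[1, 2], [3, 5], [4]].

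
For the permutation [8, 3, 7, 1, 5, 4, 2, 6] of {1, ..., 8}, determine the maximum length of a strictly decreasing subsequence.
5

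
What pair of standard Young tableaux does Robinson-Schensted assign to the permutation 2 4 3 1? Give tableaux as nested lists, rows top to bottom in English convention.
P = [[1, 3], [2], [4]], Q = [[1, 2], [3], [4]]

Insert each entry of the permutation into P by Schensted row insertion, recording in Q the position of each new cell.

Insert 2: appended to row 1. P = [[2]].
Insert 4: appended to row 1. P = [[2, 4]].
Insert 3: 3 bumps 4 from row 1; 4 starts row 2. P = [[2, 3], [4]].
Insert 1: 1 bumps 2 from row 1; 2 bumps 4 from row 2; 4 starts row 3. P = [[1, 3], [2], [4]].

So P = [[1, 3], [2], [4]], Q = [[1, 2], [3], [4]].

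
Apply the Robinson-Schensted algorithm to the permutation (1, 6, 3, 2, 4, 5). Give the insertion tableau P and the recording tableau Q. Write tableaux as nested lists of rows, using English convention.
Insert each entry of the permutation into P by Schensted row insertion, recording in Q the position of each new cell.

Insert 1: appended to row 1. P = [[1]].
Insert 6: appended to row 1. P = [[1, 6]].
Insert 3: 3 bumps 6 from row 1; 6 starts row 2. P = [[1, 3], [6]].
Insert 2: 2 bumps 3 from row 1; 3 bumps 6 from row 2; 6 starts row 3. P = [[1, 2], [3], [6]].
Insert 4: appended to row 1. P = [[1, 2, 4], [3], [6]].
Insert 5: appended to row 1. P = [[1, 2, 4, 5], [3], [6]].

So P = [[1, 2, 4, 5], [3], [6]], Q = [[1, 2, 5, 6], [3], [4]].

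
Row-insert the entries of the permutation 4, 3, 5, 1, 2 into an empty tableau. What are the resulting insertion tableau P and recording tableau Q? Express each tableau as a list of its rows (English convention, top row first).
Insert each entry of the permutation into P by Schensted row insertion, recording in Q the position of each new cell.

Insert 4: appended to row 1. P = [[4]], Q = [[1]].
Insert 3: 3 bumps 4 from row 1; 4 starts row 2. P = [[3], [4]], Q = [[1], [2]].
Insert 5: appended to row 1. P = [[3, 5], [4]], Q = [[1, 3], [2]].
Insert 1: 1 bumps 3 from row 1; 3 bumps 4 from row 2; 4 starts row 3. P = [[1, 5], [3], [4]], Q = [[1, 3], [2], [4]].
Insert 2: 2 bumps 5 from row 1; 5 appends to row 2. P = [[1, 2], [3, 5], [4]], Q = [[1, 3], [2, 5], [4]].

So P = [[1, 2], [3, 5], [4]], Q = [[1, 3], [2, 5], [4]].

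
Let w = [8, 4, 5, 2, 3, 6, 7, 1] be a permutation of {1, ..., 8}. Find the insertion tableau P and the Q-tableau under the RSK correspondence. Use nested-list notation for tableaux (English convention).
Insert each entry of the permutation into P by Schensted row insertion, recording in Q the position of each new cell.

Insert 8: appended to row 1. P = [[8]].
Insert 4: 4 bumps 8 from row 1; 8 starts row 2. P = [[4], [8]].
Insert 5: appended to row 1. P = [[4, 5], [8]].
Insert 2: 2 bumps 4 from row 1; 4 bumps 8 from row 2; 8 starts row 3. P = [[2, 5], [4], [8]].
Insert 3: 3 bumps 5 from row 1; 5 appends to row 2. P = [[2, 3], [4, 5], [8]].
Insert 6: appended to row 1. P = [[2, 3, 6], [4, 5], [8]].
Insert 7: appended to row 1. P = [[2, 3, 6, 7], [4, 5], [8]].
Insert 1: 1 bumps 2 from row 1; 2 bumps 4 from row 2; 4 bumps 8 from row 3; 8 starts row 4. P = [[1, 3, 6, 7], [2, 5], [4], [8]].

So P = [[1, 3, 6, 7], [2, 5], [4], [8]], Q = [[1, 3, 6, 7], [2, 5], [4], [8]].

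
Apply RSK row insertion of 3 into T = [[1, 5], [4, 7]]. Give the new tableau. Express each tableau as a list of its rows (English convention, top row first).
In row 1, 3 replaces 5 (the leftmost entry greater than 3); 5 is bumped to row 2. In row 2, 5 replaces 7 (the leftmost entry greater than 5); 7 is bumped to row 3. 7 starts a new row 3. The new tableau is [[1, 3], [4, 5], [7]].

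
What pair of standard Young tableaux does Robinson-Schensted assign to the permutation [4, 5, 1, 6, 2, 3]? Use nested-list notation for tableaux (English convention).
Insert each entry of the permutation into P by Schensted row insertion, recording in Q the position of each new cell.

Insert 4: appended to row 1. P = [[4]], Q = [[1]].
Insert 5: appended to row 1. P = [[4, 5]], Q = [[1, 2]].
Insert 1: 1 bumps 4 from row 1; 4 starts row 2. P = [[1, 5], [4]], Q = [[1, 2], [3]].
Insert 6: appended to row 1. P = [[1, 5, 6], [4]], Q = [[1, 2, 4], [3]].
Insert 2: 2 bumps 5 from row 1; 5 appends to row 2. P = [[1, 2, 6], [4, 5]], Q = [[1, 2, 4], [3, 5]].
Insert 3: 3 bumps 6 from row 1; 6 appends to row 2. P = [[1, 2, 3], [4, 5, 6]], Q = [[1, 2, 4], [3, 5, 6]].

So P = [[1, 2, 3], [4, 5, 6]], Q = [[1, 2, 4], [3, 5, 6]].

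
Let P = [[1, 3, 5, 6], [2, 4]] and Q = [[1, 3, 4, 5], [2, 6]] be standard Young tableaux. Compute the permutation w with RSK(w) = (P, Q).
Reverse RSK: for i = n, n-1, ..., 1, locate i in Q, remove the corresponding corner cell from P, and reverse-bump its entry up through P; the value ejected from row 1 is w(i).

So w = 2 1 4 5 6 3.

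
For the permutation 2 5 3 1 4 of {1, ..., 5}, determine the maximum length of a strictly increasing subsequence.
3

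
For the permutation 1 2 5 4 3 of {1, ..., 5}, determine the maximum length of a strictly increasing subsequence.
3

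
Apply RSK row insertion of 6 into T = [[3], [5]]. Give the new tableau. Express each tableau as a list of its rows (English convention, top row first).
[[3, 6], [5]]

6 is larger than every entry of row 1, so it is appended to row 1. The new tableau is [[3, 6], [5]].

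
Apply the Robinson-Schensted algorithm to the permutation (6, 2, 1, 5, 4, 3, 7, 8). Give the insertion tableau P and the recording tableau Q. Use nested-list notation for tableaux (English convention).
P = [[1, 3, 7, 8], [2, 4], [5], [6]], Q = [[1, 4, 7, 8], [2, 5], [3], [6]]

Insert each entry of the permutation into P by Schensted row insertion, recording in Q the position of each new cell.

Insert 6: appended to row 1. P = [[6]], Q = [[1]].
Insert 2: 2 bumps 6 from row 1; 6 starts row 2. P = [[2], [6]], Q = [[1], [2]].
Insert 1: 1 bumps 2 from row 1; 2 bumps 6 from row 2; 6 starts row 3. P = [[1], [2], [6]], Q = [[1], [2], [3]].
Insert 5: appended to row 1. P = [[1, 5], [2], [6]], Q = [[1, 4], [2], [3]].
Insert 4: 4 bumps 5 from row 1; 5 appends to row 2. P = [[1, 4], [2, 5], [6]], Q = [[1, 4], [2, 5], [3]].
Insert 3: 3 bumps 4 from row 1; 4 bumps 5 from row 2; 5 bumps 6 from row 3; 6 starts row 4. P = [[1, 3], [2, 4], [5], [6]], Q = [[1, 4], [2, 5], [3], [6]].
Insert 7: appended to row 1. P = [[1, 3, 7], [2, 4], [5], [6]], Q = [[1, 4, 7], [2, 5], [3], [6]].
Insert 8: appended to row 1. P = [[1, 3, 7, 8], [2, 4], [5], [6]], Q = [[1, 4, 7, 8], [2, 5], [3], [6]].

So P = [[1, 3, 7, 8], [2, 4], [5], [6]], Q = [[1, 4, 7, 8], [2, 5], [3], [6]].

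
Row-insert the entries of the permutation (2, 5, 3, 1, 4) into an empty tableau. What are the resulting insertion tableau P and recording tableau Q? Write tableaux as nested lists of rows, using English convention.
Insert each entry of the permutation into P by Schensted row insertion, recording in Q the position of each new cell.

Insert 2: appended to row 1. P = [[2]].
Insert 5: appended to row 1. P = [[2, 5]].
Insert 3: 3 bumps 5 from row 1; 5 starts row 2. P = [[2, 3], [5]].
Insert 1: 1 bumps 2 from row 1; 2 bumps 5 from row 2; 5 starts row 3. P = [[1, 3], [2], [5]].
Insert 4: appended to row 1. P = [[1, 3, 4], [2], [5]].

So P = [[1, 3, 4], [2], [5]], Q = [[1, 2, 5], [3], [4]].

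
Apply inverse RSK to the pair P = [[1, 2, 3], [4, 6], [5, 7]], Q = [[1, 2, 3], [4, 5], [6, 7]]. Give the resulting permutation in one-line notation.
1 5 7 4 6 2 3

Reverse the RSK construction: for i from n down to 1, find the cell of Q containing i, remove the entry at that cell from P, and reverse-bump it up through P; the value ejected from row 1 is w(i).

Step i=7: Q has 7 at row 3, column 2; remove 7 from row 3 of P and reverse-bump: 7 enters row 2 and ejects 6; 6 enters row 1 and ejects 3. So w(7) = 3. P is now [[1, 2, 6], [4, 7], [5]].
Step i=6: Q has 6 at row 3, column 1; remove 5 from row 3 of P and reverse-bump: 5 enters row 2 and ejects 4; 4 enters row 1 and ejects 2. So w(6) = 2. P is now [[1, 4, 6], [5, 7]].
Step i=5: Q has 5 at row 2, column 2; remove 7 from row 2 of P and reverse-bump: 7 enters row 1 and ejects 6. So w(5) = 6. P is now [[1, 4, 7], [5]].
Step i=4: Q has 4 at row 2, column 1; remove 5 from row 2 of P and reverse-bump: 5 enters row 1 and ejects 4. So w(4) = 4. P is now [[1, 5, 7]].
Step i=3: Q has 3 at row 1, column 3; remove that cell from P, ejecting 7. So w(3) = 7. P is now [[1, 5]].
Step i=2: Q has 2 at row 1, column 2; remove that cell from P, ejecting 5. So w(2) = 5. P is now [[1]].
Step i=1: Q has 1 at row 1, column 1; remove that cell from P, ejecting 1. So w(1) = 1. P is now [].

So w = 1 5 7 4 6 2 3.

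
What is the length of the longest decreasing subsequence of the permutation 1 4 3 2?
3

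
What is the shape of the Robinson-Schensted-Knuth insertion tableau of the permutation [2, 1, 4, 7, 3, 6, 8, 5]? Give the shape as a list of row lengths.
[4, 3, 1]

Row-insert each entry into an empty tableau.

After inserting 2: P = [[2]].
After inserting 1: P = [[1], [2]].
After inserting 4: P = [[1, 4], [2]].
After inserting 7: P = [[1, 4, 7], [2]].
After inserting 3: P = [[1, 3, 7], [2, 4]].
After inserting 6: P = [[1, 3, 6], [2, 4, 7]].
After inserting 8: P = [[1, 3, 6, 8], [2, 4, 7]].
After inserting 5: P = [[1, 3, 5, 8], [2, 4, 6], [7]].

The final insertion tableau P = [[1, 3, 5, 8], [2, 4, 6], [7]] has shape [4, 3, 1].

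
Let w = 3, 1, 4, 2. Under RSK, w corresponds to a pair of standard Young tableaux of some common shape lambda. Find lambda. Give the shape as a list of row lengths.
[2, 2]

Row-insert each entry into an empty tableau.

After inserting 3: P = [[3]].
After inserting 1: P = [[1], [3]].
After inserting 4: P = [[1, 4], [3]].
After inserting 2: P = [[1, 2], [3, 4]].

The final insertion tableau P = [[1, 2], [3, 4]] has shape [2, 2].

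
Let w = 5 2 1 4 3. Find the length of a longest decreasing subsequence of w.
3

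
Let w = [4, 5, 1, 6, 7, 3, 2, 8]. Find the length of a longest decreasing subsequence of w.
3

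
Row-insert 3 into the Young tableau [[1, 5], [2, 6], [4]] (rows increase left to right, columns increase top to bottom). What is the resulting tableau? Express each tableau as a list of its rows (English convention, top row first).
[[1, 3], [2, 5], [4, 6]]

In row 1, 3 replaces 5 (the leftmost entry greater than 3); 5 is bumped to row 2. In row 2, 5 replaces 6 (the leftmost entry greater than 5); 6 is bumped to row 3. 6 is appended to row 3. The new tableau is [[1, 3], [2, 5], [4, 6]].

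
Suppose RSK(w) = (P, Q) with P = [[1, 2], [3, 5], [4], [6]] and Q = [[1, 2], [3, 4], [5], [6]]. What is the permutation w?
Reverse RSK: for i = n, n-1, ..., 1, locate i in Q, remove the corresponding corner cell from P, and reverse-bump its entry up through P; the value ejected from row 1 is w(i).

So w = 4 6 1 5 3 2.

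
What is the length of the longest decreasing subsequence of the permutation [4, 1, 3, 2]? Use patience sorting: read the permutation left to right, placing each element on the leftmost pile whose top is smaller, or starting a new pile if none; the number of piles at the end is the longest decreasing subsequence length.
3

4: new pile. tops = [4]
1: new pile. tops = [4, 1]
3: onto pile 2 (replacing 1). tops = [4, 3]
2: new pile. tops = [4, 3, 2]

3 piles, so the longest decreasing subsequence has length 3.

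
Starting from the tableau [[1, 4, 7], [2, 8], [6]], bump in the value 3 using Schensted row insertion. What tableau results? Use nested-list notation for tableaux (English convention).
In row 1, 3 replaces 4 (the leftmost entry greater than 3); 4 is bumped to row 2. In row 2, 4 replaces 8 (the leftmost entry greater than 4); 8 is bumped to row 3. 8 is appended to row 3. The new tableau is [[1, 3, 7], [2, 4], [6, 8]].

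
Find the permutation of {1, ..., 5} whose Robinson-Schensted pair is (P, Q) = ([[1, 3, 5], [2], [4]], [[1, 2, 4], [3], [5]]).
2 4 3 5 1

Reverse the RSK construction: for i from n down to 1, find the cell of Q containing i, remove the entry at that cell from P, and reverse-bump it up through P; the value ejected from row 1 is w(i).

Step i=5: Q has 5 at row 3, column 1; remove 4 from row 3 of P and reverse-bump: 4 enters row 2 and ejects 2; 2 enters row 1 and ejects 1. So w(5) = 1. P is now [[2, 3, 5], [4]].
Step i=4: Q has 4 at row 1, column 3; remove that cell from P, ejecting 5. So w(4) = 5. P is now [[2, 3], [4]].
Step i=3: Q has 3 at row 2, column 1; remove 4 from row 2 of P and reverse-bump: 4 enters row 1 and ejects 3. So w(3) = 3. P is now [[2, 4]].
Step i=2: Q has 2 at row 1, column 2; remove that cell from P, ejecting 4. So w(2) = 4. P is now [[2]].
Step i=1: Q has 1 at row 1, column 1; remove that cell from P, ejecting 2. So w(1) = 2. P is now [].

So w = 2 4 3 5 1.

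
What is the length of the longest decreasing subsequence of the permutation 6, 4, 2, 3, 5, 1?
4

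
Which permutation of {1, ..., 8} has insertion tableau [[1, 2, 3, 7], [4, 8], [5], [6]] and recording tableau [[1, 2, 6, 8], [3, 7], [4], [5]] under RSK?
1 6 5 4 2 8 3 7

Reverse RSK: for i = n, n-1, ..., 1, locate i in Q, remove the corresponding corner cell from P, and reverse-bump its entry up through P; the value ejected from row 1 is w(i).

So w = 1 6 5 4 2 8 3 7.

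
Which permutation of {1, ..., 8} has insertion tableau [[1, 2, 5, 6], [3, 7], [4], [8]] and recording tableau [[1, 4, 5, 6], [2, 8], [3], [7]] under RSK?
Reverse the RSK construction: for i from n down to 1, find the cell of Q containing i, remove the entry at that cell from P, and reverse-bump it up through P; the value ejected from row 1 is w(i).

Step i=8: Q has 8 at row 2, column 2; remove 7 from row 2 of P and reverse-bump: 7 enters row 1 and ejects 6. So w(8) = 6. P is now [[1, 2, 5, 7], [3], [4], [8]].
Step i=7: Q has 7 at row 4, column 1; remove 8 from row 4 of P and reverse-bump: 8 enters row 3 and ejects 4; 4 enters row 2 and ejects 3; 3 enters row 1 and ejects 2. So w(7) = 2. P is now [[1, 3, 5, 7], [4], [8]].
Step i=6: Q has 6 at row 1, column 4; remove that cell from P, ejecting 7. So w(6) = 7. P is now [[1, 3, 5], [4], [8]].
Step i=5: Q has 5 at row 1, column 3; remove that cell from P, ejecting 5. So w(5) = 5. P is now [[1, 3], [4], [8]].
Step i=4: Q has 4 at row 1, column 2; remove that cell from P, ejecting 3. So w(4) = 3. P is now [[1], [4], [8]].
Step i=3: Q has 3 at row 3, column 1; remove 8 from row 3 of P and reverse-bump: 8 enters row 2 and ejects 4; 4 enters row 1 and ejects 1. So w(3) = 1. P is now [[4], [8]].
Step i=2: Q has 2 at row 2, column 1; remove 8 from row 2 of P and reverse-bump: 8 enters row 1 and ejects 4. So w(2) = 4. P is now [[8]].
Step i=1: Q has 1 at row 1, column 1; remove that cell from P, ejecting 8. So w(1) = 8. P is now [].

So w = 8 4 1 3 5 7 2 6.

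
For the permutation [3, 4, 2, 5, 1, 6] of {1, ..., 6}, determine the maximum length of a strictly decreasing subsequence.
3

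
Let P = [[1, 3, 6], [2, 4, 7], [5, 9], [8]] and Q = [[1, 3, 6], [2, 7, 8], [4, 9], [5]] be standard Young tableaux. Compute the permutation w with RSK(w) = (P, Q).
8 2 5 4 1 9 3 7 6

Reverse the RSK construction: for i from n down to 1, find the cell of Q containing i, remove the entry at that cell from P, and reverse-bump it up through P; the value ejected from row 1 is w(i).

Step i=9: Q has 9 at row 3, column 2; remove 9 from row 3 of P and reverse-bump: 9 enters row 2 and ejects 7; 7 enters row 1 and ejects 6. So w(9) = 6. P is now [[1, 3, 7], [2, 4, 9], [5], [8]].
Step i=8: Q has 8 at row 2, column 3; remove 9 from row 2 of P and reverse-bump: 9 enters row 1 and ejects 7. So w(8) = 7. P is now [[1, 3, 9], [2, 4], [5], [8]].
Step i=7: Q has 7 at row 2, column 2; remove 4 from row 2 of P and reverse-bump: 4 enters row 1 and ejects 3. So w(7) = 3. P is now [[1, 4, 9], [2], [5], [8]].
Step i=6: Q has 6 at row 1, column 3; remove that cell from P, ejecting 9. So w(6) = 9. P is now [[1, 4], [2], [5], [8]].
Step i=5: Q has 5 at row 4, column 1; remove 8 from row 4 of P and reverse-bump: 8 enters row 3 and ejects 5; 5 enters row 2 and ejects 2; 2 enters row 1 and ejects 1. So w(5) = 1. P is now [[2, 4], [5], [8]].
Step i=4: Q has 4 at row 3, column 1; remove 8 from row 3 of P and reverse-bump: 8 enters row 2 and ejects 5; 5 enters row 1 and ejects 4. So w(4) = 4. P is now [[2, 5], [8]].
Step i=3: Q has 3 at row 1, column 2; remove that cell from P, ejecting 5. So w(3) = 5. P is now [[2], [8]].
Step i=2: Q has 2 at row 2, column 1; remove 8 from row 2 of P and reverse-bump: 8 enters row 1 and ejects 2. So w(2) = 2. P is now [[8]].
Step i=1: Q has 1 at row 1, column 1; remove that cell from P, ejecting 8. So w(1) = 8. P is now [].

So w = 8 2 5 4 1 9 3 7 6.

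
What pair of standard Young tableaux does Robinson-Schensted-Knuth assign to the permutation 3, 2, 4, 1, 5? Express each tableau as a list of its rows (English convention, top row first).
P = [[1, 4, 5], [2], [3]], Q = [[1, 3, 5], [2], [4]]

Insert each entry of the permutation into P by Schensted row insertion, recording in Q the position of each new cell.

Insert 3: appended to row 1. P = [[3]].
Insert 2: 2 bumps 3 from row 1; 3 starts row 2. P = [[2], [3]].
Insert 4: appended to row 1. P = [[2, 4], [3]].
Insert 1: 1 bumps 2 from row 1; 2 bumps 3 from row 2; 3 starts row 3. P = [[1, 4], [2], [3]].
Insert 5: appended to row 1. P = [[1, 4, 5], [2], [3]].

So P = [[1, 4, 5], [2], [3]], Q = [[1, 3, 5], [2], [4]].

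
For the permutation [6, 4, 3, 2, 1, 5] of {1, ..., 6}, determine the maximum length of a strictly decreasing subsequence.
5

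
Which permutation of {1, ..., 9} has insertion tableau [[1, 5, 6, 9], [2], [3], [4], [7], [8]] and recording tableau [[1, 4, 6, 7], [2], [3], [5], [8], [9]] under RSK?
8 7 4 5 3 6 9 2 1

Reverse the RSK construction: for i from n down to 1, find the cell of Q containing i, remove the entry at that cell from P, and reverse-bump it up through P; the value ejected from row 1 is w(i).

Step i=9: Q has 9 at row 6, column 1; remove 8 from row 6 of P and reverse-bump: 8 enters row 5 and ejects 7; 7 enters row 4 and ejects 4; 4 enters row 3 and ejects 3; 3 enters row 2 and ejects 2; 2 enters row 1 and ejects 1. So w(9) = 1. P is now [[2, 5, 6, 9], [3], [4], [7], [8]].
Step i=8: Q has 8 at row 5, column 1; remove 8 from row 5 of P and reverse-bump: 8 enters row 4 and ejects 7; 7 enters row 3 and ejects 4; 4 enters row 2 and ejects 3; 3 enters row 1 and ejects 2. So w(8) = 2. P is now [[3, 5, 6, 9], [4], [7], [8]].
Step i=7: Q has 7 at row 1, column 4; remove that cell from P, ejecting 9. So w(7) = 9. P is now [[3, 5, 6], [4], [7], [8]].
Step i=6: Q has 6 at row 1, column 3; remove that cell from P, ejecting 6. So w(6) = 6. P is now [[3, 5], [4], [7], [8]].
Step i=5: Q has 5 at row 4, column 1; remove 8 from row 4 of P and reverse-bump: 8 enters row 3 and ejects 7; 7 enters row 2 and ejects 4; 4 enters row 1 and ejects 3. So w(5) = 3. P is now [[4, 5], [7], [8]].
Step i=4: Q has 4 at row 1, column 2; remove that cell from P, ejecting 5. So w(4) = 5. P is now [[4], [7], [8]].
Step i=3: Q has 3 at row 3, column 1; remove 8 from row 3 of P and reverse-bump: 8 enters row 2 and ejects 7; 7 enters row 1 and ejects 4. So w(3) = 4. P is now [[7], [8]].
Step i=2: Q has 2 at row 2, column 1; remove 8 from row 2 of P and reverse-bump: 8 enters row 1 and ejects 7. So w(2) = 7. P is now [[8]].
Step i=1: Q has 1 at row 1, column 1; remove that cell from P, ejecting 8. So w(1) = 8. P is now [].

So w = 8 7 4 5 3 6 9 2 1.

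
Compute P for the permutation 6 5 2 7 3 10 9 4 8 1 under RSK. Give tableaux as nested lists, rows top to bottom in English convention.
P = [[1, 3, 4, 8], [2, 7, 9], [5, 10], [6]]

Insert 6: appended to row 1. P = [[6]].
Insert 5: 5 bumps 6 from row 1; 6 starts row 2. P = [[5], [6]].
Insert 2: 2 bumps 5 from row 1; 5 bumps 6 from row 2; 6 starts row 3. P = [[2], [5], [6]].
Insert 7: appended to row 1. P = [[2, 7], [5], [6]].
Insert 3: 3 bumps 7 from row 1; 7 appends to row 2. P = [[2, 3], [5, 7], [6]].
Insert 10: appended to row 1. P = [[2, 3, 10], [5, 7], [6]].
Insert 9: 9 bumps 10 from row 1; 10 appends to row 2. P = [[2, 3, 9], [5, 7, 10], [6]].
Insert 4: 4 bumps 9 from row 1; 9 bumps 10 from row 2; 10 appends to row 3. P = [[2, 3, 4], [5, 7, 9], [6, 10]].
Insert 8: appended to row 1. P = [[2, 3, 4, 8], [5, 7, 9], [6, 10]].
Insert 1: 1 bumps 2 from row 1; 2 bumps 5 from row 2; 5 bumps 6 from row 3; 6 starts row 4. P = [[1, 3, 4, 8], [2, 7, 9], [5, 10], [6]].

So P = [[1, 3, 4, 8], [2, 7, 9], [5, 10], [6]].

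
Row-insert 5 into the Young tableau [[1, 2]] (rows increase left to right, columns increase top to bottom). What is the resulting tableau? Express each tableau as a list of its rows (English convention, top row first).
5 is larger than every entry of row 1, so it is appended to row 1. The new tableau is [[1, 2, 5]].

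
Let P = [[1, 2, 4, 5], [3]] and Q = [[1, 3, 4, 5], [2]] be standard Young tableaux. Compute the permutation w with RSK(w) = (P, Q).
Reverse the RSK construction: for i from n down to 1, find the cell of Q containing i, remove the entry at that cell from P, and reverse-bump it up through P; the value ejected from row 1 is w(i).

Step i=5: Q has 5 at row 1, column 4; remove that cell from P, ejecting 5. So w(5) = 5. P is now [[1, 2, 4], [3]].
Step i=4: Q has 4 at row 1, column 3; remove that cell from P, ejecting 4. So w(4) = 4. P is now [[1, 2], [3]].
Step i=3: Q has 3 at row 1, column 2; remove that cell from P, ejecting 2. So w(3) = 2. P is now [[1], [3]].
Step i=2: Q has 2 at row 2, column 1; remove 3 from row 2 of P and reverse-bump: 3 enters row 1 and ejects 1. So w(2) = 1. P is now [[3]].
Step i=1: Q has 1 at row 1, column 1; remove that cell from P, ejecting 3. So w(1) = 3. P is now [].

So w = 3 1 2 4 5.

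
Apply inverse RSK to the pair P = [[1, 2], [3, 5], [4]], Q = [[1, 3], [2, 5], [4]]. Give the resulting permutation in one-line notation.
4 3 5 1 2

Reverse the RSK construction: for i from n down to 1, find the cell of Q containing i, remove the entry at that cell from P, and reverse-bump it up through P; the value ejected from row 1 is w(i).

Step i=5: Q has 5 at row 2, column 2; remove 5 from row 2 of P and reverse-bump: 5 enters row 1 and ejects 2. So w(5) = 2. P is now [[1, 5], [3], [4]].
Step i=4: Q has 4 at row 3, column 1; remove 4 from row 3 of P and reverse-bump: 4 enters row 2 and ejects 3; 3 enters row 1 and ejects 1. So w(4) = 1. P is now [[3, 5], [4]].
Step i=3: Q has 3 at row 1, column 2; remove that cell from P, ejecting 5. So w(3) = 5. P is now [[3], [4]].
Step i=2: Q has 2 at row 2, column 1; remove 4 from row 2 of P and reverse-bump: 4 enters row 1 and ejects 3. So w(2) = 3. P is now [[4]].
Step i=1: Q has 1 at row 1, column 1; remove that cell from P, ejecting 4. So w(1) = 4. P is now [].

So w = 4 3 5 1 2.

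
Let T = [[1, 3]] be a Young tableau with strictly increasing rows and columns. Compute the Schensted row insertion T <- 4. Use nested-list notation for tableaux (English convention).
4 is larger than every entry of row 1, so it is appended to row 1. The new tableau is [[1, 3, 4]].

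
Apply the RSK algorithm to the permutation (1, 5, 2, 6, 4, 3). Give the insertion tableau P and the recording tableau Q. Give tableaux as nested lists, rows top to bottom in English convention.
Insert each entry of the permutation into P by Schensted row insertion, recording in Q the position of each new cell.

Insert 1: appended to row 1. P = [[1]].
Insert 5: appended to row 1. P = [[1, 5]].
Insert 2: 2 bumps 5 from row 1; 5 starts row 2. P = [[1, 2], [5]].
Insert 6: appended to row 1. P = [[1, 2, 6], [5]].
Insert 4: 4 bumps 6 from row 1; 6 appends to row 2. P = [[1, 2, 4], [5, 6]].
Insert 3: 3 bumps 4 from row 1; 4 bumps 5 from row 2; 5 starts row 3. P = [[1, 2, 3], [4, 6], [5]].

So P = [[1, 2, 3], [4, 6], [5]], Q = [[1, 2, 4], [3, 5], [6]].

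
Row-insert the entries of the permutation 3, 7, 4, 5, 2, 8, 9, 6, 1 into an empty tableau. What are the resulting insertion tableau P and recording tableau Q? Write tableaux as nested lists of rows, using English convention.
P = [[1, 4, 5, 6, 9], [2, 8], [3], [7]], Q = [[1, 2, 4, 6, 7], [3, 8], [5], [9]]

Insert each entry of the permutation into P by Schensted row insertion, recording in Q the position of each new cell.

Insert 3: appended to row 1. P = [[3]].
Insert 7: appended to row 1. P = [[3, 7]].
Insert 4: 4 bumps 7 from row 1; 7 starts row 2. P = [[3, 4], [7]].
Insert 5: appended to row 1. P = [[3, 4, 5], [7]].
Insert 2: 2 bumps 3 from row 1; 3 bumps 7 from row 2; 7 starts row 3. P = [[2, 4, 5], [3], [7]].
Insert 8: appended to row 1. P = [[2, 4, 5, 8], [3], [7]].
Insert 9: appended to row 1. P = [[2, 4, 5, 8, 9], [3], [7]].
Insert 6: 6 bumps 8 from row 1; 8 appends to row 2. P = [[2, 4, 5, 6, 9], [3, 8], [7]].
Insert 1: 1 bumps 2 from row 1; 2 bumps 3 from row 2; 3 bumps 7 from row 3; 7 starts row 4. P = [[1, 4, 5, 6, 9], [2, 8], [3], [7]].

So P = [[1, 4, 5, 6, 9], [2, 8], [3], [7]], Q = [[1, 2, 4, 6, 7], [3, 8], [5], [9]].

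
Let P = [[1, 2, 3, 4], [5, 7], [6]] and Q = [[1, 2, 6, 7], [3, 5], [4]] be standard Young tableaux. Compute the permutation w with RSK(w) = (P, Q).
Reverse the RSK construction: for i from n down to 1, find the cell of Q containing i, remove the entry at that cell from P, and reverse-bump it up through P; the value ejected from row 1 is w(i).

Step i=7: Q has 7 at row 1, column 4; remove that cell from P, ejecting 4. So w(7) = 4. P is now [[1, 2, 3], [5, 7], [6]].
Step i=6: Q has 6 at row 1, column 3; remove that cell from P, ejecting 3. So w(6) = 3. P is now [[1, 2], [5, 7], [6]].
Step i=5: Q has 5 at row 2, column 2; remove 7 from row 2 of P and reverse-bump: 7 enters row 1 and ejects 2. So w(5) = 2. P is now [[1, 7], [5], [6]].
Step i=4: Q has 4 at row 3, column 1; remove 6 from row 3 of P and reverse-bump: 6 enters row 2 and ejects 5; 5 enters row 1 and ejects 1. So w(4) = 1. P is now [[5, 7], [6]].
Step i=3: Q has 3 at row 2, column 1; remove 6 from row 2 of P and reverse-bump: 6 enters row 1 and ejects 5. So w(3) = 5. P is now [[6, 7]].
Step i=2: Q has 2 at row 1, column 2; remove that cell from P, ejecting 7. So w(2) = 7. P is now [[6]].
Step i=1: Q has 1 at row 1, column 1; remove that cell from P, ejecting 6. So w(1) = 6. P is now [].

So w = 6 7 5 1 2 3 4.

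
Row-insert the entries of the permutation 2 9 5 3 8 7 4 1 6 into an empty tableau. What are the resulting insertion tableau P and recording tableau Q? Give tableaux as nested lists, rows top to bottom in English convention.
P = [[1, 3, 4, 6], [2, 7], [5], [8], [9]], Q = [[1, 2, 5, 9], [3, 6], [4], [7], [8]]

Insert each entry of the permutation into P by Schensted row insertion, recording in Q the position of each new cell.

Insert 2: appended to row 1. P = [[2]].
Insert 9: appended to row 1. P = [[2, 9]].
Insert 5: 5 bumps 9 from row 1; 9 starts row 2. P = [[2, 5], [9]].
Insert 3: 3 bumps 5 from row 1; 5 bumps 9 from row 2; 9 starts row 3. P = [[2, 3], [5], [9]].
Insert 8: appended to row 1. P = [[2, 3, 8], [5], [9]].
Insert 7: 7 bumps 8 from row 1; 8 appends to row 2. P = [[2, 3, 7], [5, 8], [9]].
Insert 4: 4 bumps 7 from row 1; 7 bumps 8 from row 2; 8 bumps 9 from row 3; 9 starts row 4. P = [[2, 3, 4], [5, 7], [8], [9]].
Insert 1: 1 bumps 2 from row 1; 2 bumps 5 from row 2; 5 bumps 8 from row 3; 8 bumps 9 from row 4; 9 starts row 5. P = [[1, 3, 4], [2, 7], [5], [8], [9]].
Insert 6: appended to row 1. P = [[1, 3, 4, 6], [2, 7], [5], [8], [9]].

So P = [[1, 3, 4, 6], [2, 7], [5], [8], [9]], Q = [[1, 2, 5, 9], [3, 6], [4], [7], [8]].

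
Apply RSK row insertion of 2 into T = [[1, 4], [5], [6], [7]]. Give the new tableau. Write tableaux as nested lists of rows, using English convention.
[[1, 2], [4], [5], [6], [7]]

In row 1, 2 replaces 4 (the leftmost entry greater than 2); 4 is bumped to row 2. In row 2, 4 replaces 5 (the leftmost entry greater than 4); 5 is bumped to row 3. In row 3, 5 replaces 6 (the leftmost entry greater than 5); 6 is bumped to row 4. In row 4, 6 replaces 7 (the leftmost entry greater than 6); 7 is bumped to row 5. 7 starts a new row 5. The new tableau is [[1, 2], [4], [5], [6], [7]].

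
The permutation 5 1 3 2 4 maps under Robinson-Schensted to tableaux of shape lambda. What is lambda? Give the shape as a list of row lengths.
[3, 1, 1]

RSK row insertion gives P = [[1, 2, 4], [3], [5]], which has shape [3, 1, 1].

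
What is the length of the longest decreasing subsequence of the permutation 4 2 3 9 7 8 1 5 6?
3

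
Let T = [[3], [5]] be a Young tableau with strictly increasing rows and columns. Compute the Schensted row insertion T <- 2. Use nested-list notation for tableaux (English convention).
[[2], [3], [5]]

In row 1, 2 replaces 3 (the leftmost entry greater than 2); 3 is bumped to row 2. In row 2, 3 replaces 5 (the leftmost entry greater than 3); 5 is bumped to row 3. 5 starts a new row 3. The new tableau is [[2], [3], [5]].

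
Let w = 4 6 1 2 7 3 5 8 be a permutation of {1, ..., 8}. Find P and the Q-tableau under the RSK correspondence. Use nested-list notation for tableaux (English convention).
Insert each entry of the permutation into P by Schensted row insertion, recording in Q the position of each new cell.

After inserting 4: P = [[4]].
After inserting 6: P = [[4, 6]].
After inserting 1: P = [[1, 6], [4]].
After inserting 2: P = [[1, 2], [4, 6]].
After inserting 7: P = [[1, 2, 7], [4, 6]].
After inserting 3: P = [[1, 2, 3], [4, 6, 7]].
After inserting 5: P = [[1, 2, 3, 5], [4, 6, 7]].
After inserting 8: P = [[1, 2, 3, 5, 8], [4, 6, 7]].

So P = [[1, 2, 3, 5, 8], [4, 6, 7]], Q = [[1, 2, 5, 7, 8], [3, 4, 6]].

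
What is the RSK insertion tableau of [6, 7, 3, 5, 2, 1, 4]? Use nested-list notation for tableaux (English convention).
After inserting 6: P = [[6]].
After inserting 7: P = [[6, 7]].
After inserting 3: P = [[3, 7], [6]].
After inserting 5: P = [[3, 5], [6, 7]].
After inserting 2: P = [[2, 5], [3, 7], [6]].
After inserting 1: P = [[1, 5], [2, 7], [3], [6]].
After inserting 4: P = [[1, 4], [2, 5], [3, 7], [6]].

So P = [[1, 4], [2, 5], [3, 7], [6]].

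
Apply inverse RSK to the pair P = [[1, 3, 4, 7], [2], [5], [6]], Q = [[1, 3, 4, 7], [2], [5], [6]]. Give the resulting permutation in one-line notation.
6 2 3 5 4 1 7

Reverse the RSK construction: for i from n down to 1, find the cell of Q containing i, remove the entry at that cell from P, and reverse-bump it up through P; the value ejected from row 1 is w(i).

Step i=7: Q has 7 at row 1, column 4; remove that cell from P, ejecting 7. So w(7) = 7. P is now [[1, 3, 4], [2], [5], [6]].
Step i=6: Q has 6 at row 4, column 1; remove 6 from row 4 of P and reverse-bump: 6 enters row 3 and ejects 5; 5 enters row 2 and ejects 2; 2 enters row 1 and ejects 1. So w(6) = 1. P is now [[2, 3, 4], [5], [6]].
Step i=5: Q has 5 at row 3, column 1; remove 6 from row 3 of P and reverse-bump: 6 enters row 2 and ejects 5; 5 enters row 1 and ejects 4. So w(5) = 4. P is now [[2, 3, 5], [6]].
Step i=4: Q has 4 at row 1, column 3; remove that cell from P, ejecting 5. So w(4) = 5. P is now [[2, 3], [6]].
Step i=3: Q has 3 at row 1, column 2; remove that cell from P, ejecting 3. So w(3) = 3. P is now [[2], [6]].
Step i=2: Q has 2 at row 2, column 1; remove 6 from row 2 of P and reverse-bump: 6 enters row 1 and ejects 2. So w(2) = 2. P is now [[6]].
Step i=1: Q has 1 at row 1, column 1; remove that cell from P, ejecting 6. So w(1) = 6. P is now [].

So w = 6 2 3 5 4 1 7.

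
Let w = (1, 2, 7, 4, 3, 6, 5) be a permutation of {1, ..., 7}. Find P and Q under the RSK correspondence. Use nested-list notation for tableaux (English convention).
P = [[1, 2, 3, 5], [4, 6], [7]], Q = [[1, 2, 3, 6], [4, 7], [5]]

Insert each entry of the permutation into P by Schensted row insertion, recording in Q the position of each new cell.

Insert 1: appended to row 1. P = [[1]].
Insert 2: appended to row 1. P = [[1, 2]].
Insert 7: appended to row 1. P = [[1, 2, 7]].
Insert 4: 4 bumps 7 from row 1; 7 starts row 2. P = [[1, 2, 4], [7]].
Insert 3: 3 bumps 4 from row 1; 4 bumps 7 from row 2; 7 starts row 3. P = [[1, 2, 3], [4], [7]].
Insert 6: appended to row 1. P = [[1, 2, 3, 6], [4], [7]].
Insert 5: 5 bumps 6 from row 1; 6 appends to row 2. P = [[1, 2, 3, 5], [4, 6], [7]].

So P = [[1, 2, 3, 5], [4, 6], [7]], Q = [[1, 2, 3, 6], [4, 7], [5]].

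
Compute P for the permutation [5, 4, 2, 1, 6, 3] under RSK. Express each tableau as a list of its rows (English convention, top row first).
Insert 5: appended to row 1. P = [[5]].
Insert 4: 4 bumps 5 from row 1; 5 starts row 2. P = [[4], [5]].
Insert 2: 2 bumps 4 from row 1; 4 bumps 5 from row 2; 5 starts row 3. P = [[2], [4], [5]].
Insert 1: 1 bumps 2 from row 1; 2 bumps 4 from row 2; 4 bumps 5 from row 3; 5 starts row 4. P = [[1], [2], [4], [5]].
Insert 6: appended to row 1. P = [[1, 6], [2], [4], [5]].
Insert 3: 3 bumps 6 from row 1; 6 appends to row 2. P = [[1, 3], [2, 6], [4], [5]].

So P = [[1, 3], [2, 6], [4], [5]].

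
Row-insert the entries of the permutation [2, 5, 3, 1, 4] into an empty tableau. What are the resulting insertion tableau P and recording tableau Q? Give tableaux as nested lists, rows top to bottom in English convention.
Insert each entry of the permutation into P by Schensted row insertion, recording in Q the position of each new cell.

Insert 2: appended to row 1. P = [[2]].
Insert 5: appended to row 1. P = [[2, 5]].
Insert 3: 3 bumps 5 from row 1; 5 starts row 2. P = [[2, 3], [5]].
Insert 1: 1 bumps 2 from row 1; 2 bumps 5 from row 2; 5 starts row 3. P = [[1, 3], [2], [5]].
Insert 4: appended to row 1. P = [[1, 3, 4], [2], [5]].

So P = [[1, 3, 4], [2], [5]], Q = [[1, 2, 5], [3], [4]].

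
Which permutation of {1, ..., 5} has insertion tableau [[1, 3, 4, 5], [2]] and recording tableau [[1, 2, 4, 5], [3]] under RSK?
Reverse the RSK construction: for i from n down to 1, find the cell of Q containing i, remove the entry at that cell from P, and reverse-bump it up through P; the value ejected from row 1 is w(i).

Step i=5: Q has 5 at row 1, column 4; remove that cell from P, ejecting 5. So w(5) = 5. P is now [[1, 3, 4], [2]].
Step i=4: Q has 4 at row 1, column 3; remove that cell from P, ejecting 4. So w(4) = 4. P is now [[1, 3], [2]].
Step i=3: Q has 3 at row 2, column 1; remove 2 from row 2 of P and reverse-bump: 2 enters row 1 and ejects 1. So w(3) = 1. P is now [[2, 3]].
Step i=2: Q has 2 at row 1, column 2; remove that cell from P, ejecting 3. So w(2) = 3. P is now [[2]].
Step i=1: Q has 1 at row 1, column 1; remove that cell from P, ejecting 2. So w(1) = 2. P is now [].

So w = 2 3 1 4 5.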